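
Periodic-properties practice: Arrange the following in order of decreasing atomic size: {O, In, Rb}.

Rb > In > O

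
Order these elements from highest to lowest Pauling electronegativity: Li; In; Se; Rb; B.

Se > B > In > Li > Rb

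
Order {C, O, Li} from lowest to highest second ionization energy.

Consider each +1 ion: C⁺ still has 3 valence electrons; O⁺ still has 5 valence electrons; Li⁺ is the bare [He] core.
Core electrons are held far more tightly than valence electrons, so Li tops the IE_2 order.
Valence configurations: C⁺ [He]2s²2p¹, O⁺ [He]2s²2p³.
The numbers (kJ/mol): C 2353, O 3388, Li 7298.
So the second ionization energies run C < O < Li.

C, O, Li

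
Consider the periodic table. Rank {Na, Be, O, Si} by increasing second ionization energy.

Si, Be, O, Na

After 1 electron has been removed, what remains? Na⁺ is the bare [Ne] core; Be⁺ still has 1 valence electron; O⁺ still has 5 valence electrons; Si⁺ still has 3 valence electrons.
Core electrons are held far more tightly than valence electrons, so Na tops the IE_2 order.
Valence configurations: Be⁺ [He]2s¹, O⁺ [He]2s²2p³, Si⁺ [Ne]3s²3p¹.
Approximate IE_2 values (kJ/mol): Na 4562, Be 1757, O 3388, Si 1577.
So the second ionization energies run Si < Be < O < Na.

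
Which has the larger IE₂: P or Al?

The second ionization energy removes an electron from the +1 ion. For each element: P⁺ still has 4 valence electrons; Al⁺ still has 2 valence electrons.
All are still removing valence electrons, so compare the +1 ions as you would atoms: IE_2 generally rises across a period (higher Z_eff) and falls down a group (larger shell), subject to the usual subshell exceptions.
Valence configurations: P⁺ [Ne]3s²3p², Al⁺ [Ne]3s².
Approximate IE_2 values (kJ/mol): P 1907, Al 1817.
Putting it together, IE_2: Al < P.

P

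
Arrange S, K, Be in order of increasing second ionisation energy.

Be < S < K

Consider each +1 ion: S⁺ still has 5 valence electrons; K⁺ is the bare [Ar] core; Be⁺ still has 1 valence electron.
Pulling an electron out of a noble-gas core costs far more than removing a remaining valence electron, so K sits at the high end of IE_2.
Valence configurations: S⁺ [Ne]3s²3p³, Be⁺ [He]2s¹.
Approximate IE_2 values (kJ/mol): S 2252, K 3052, Be 1757.
Putting it together, IE_2: Be < S < K.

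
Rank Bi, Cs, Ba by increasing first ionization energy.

Cs is in period 6, group 1; Ba is in period 6, group 2; Bi is in period 6, group 15.
Removing the outermost electron gets harder across a period and easier down a group.
All lie in period 6, so first ionization energy increases left to right.
So from lowest to highest: Cs < Ba < Bi.

Cs, Ba, Bi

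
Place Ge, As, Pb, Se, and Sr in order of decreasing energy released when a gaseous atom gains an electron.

Se > Ge > As > Pb > Sr

Adding an electron releases more energy for atoms nearer the top right (short of the noble gases).
Here both period and group differ, so the two effects have to be weighed against each other.
Pb > Sr: the two effects oppose for this pair; the across-period effect wins (35 vs 5 kJ/mol).
As > Pb: relative to Pb, both the across-period and down-group shifts push As's electron affinity up.
Ge > As: this pair runs against the simple trend — see the exception note.
Se > Ge: both are in period 4; the period trend gives Se the larger value.
Note the exception: Ge has a higher electron affinity than As, contrary to the simple trend — adding an electron to As's half-filled 4p³ is unfavourable, so Ge (4p²) has the more exothermic EA.
For reference (kJ/mol): Ge 119, As 78, Se 195, Sr 5, Pb 35.
So from highest to lowest: Se > Ge > As > Pb > Sr.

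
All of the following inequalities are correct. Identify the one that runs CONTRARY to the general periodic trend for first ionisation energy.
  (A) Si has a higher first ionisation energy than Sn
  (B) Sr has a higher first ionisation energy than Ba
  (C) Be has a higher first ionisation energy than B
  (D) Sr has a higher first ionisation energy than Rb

The general trend: first ionisation energy increases across a period and decreases down a group.
(A) Si (period 3, group 14) vs Sn (period 5, group 14): the stated order agrees with the simple trend.
(B) Sr (period 5, group 2) vs Ba (period 6, group 2): the stated order agrees with the simple trend.
(C) Be (period 2, group 2) vs B (period 2, group 13): the stated order contradicts the simple trend.
(D) Sr (period 5, group 2) vs Rb (period 5, group 1): the stated order agrees with the simple trend.
The exception is (C): removing B's lone 2p electron is easier than breaking Be's filled 2s².

(C)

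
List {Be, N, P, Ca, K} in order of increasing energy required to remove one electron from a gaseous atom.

K < Ca < Be < P < N

Be is in period 2, group 2; N is in period 2, group 15; P is in period 3, group 15; K is in period 4, group 1; Ca is in period 4, group 2.
First ionization energy rises across a period (greater Z_eff holds electrons more tightly) and falls down a group (valence electrons are farther from the nucleus).
These span different periods and groups, so the two trends combine.
Ca > K: both are in period 4; the period trend gives Ca the larger value.
Be > Ca: they share group 2; the group trend gives Be the larger value.
P > Be: the two effects oppose for this pair; the across-period effect wins (1012 vs 900 kJ/mol).
N > P: N sits above P in group 15, so the down-group effect alone puts N higher.
For reference (kJ/mol): Be 900, N 1402, P 1012, K 419, Ca 590.
So from lowest to highest: K < Ca < Be < P < N.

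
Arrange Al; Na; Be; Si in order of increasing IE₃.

The third ionization energy removes an electron from the +2 ion. For each element: Al²⁺ still has 1 valence electron; Na²⁺ is already 1 electron into the core; Be²⁺ is the bare [He] core; Si²⁺ still has 2 valence electrons.
Pulling an electron out of a noble-gas core costs far more than removing a remaining valence electron, so Na and Be sit at the high end of IE_3.
Valence configurations: Al²⁺ [Ne]3s¹, Si²⁺ [Ne]3s².
Tabulated IE_3 (kJ/mol): Al 2745, Na 6910, Be 14849, Si 3232.
Overall IE_3 order: Al < Si < Na < Be.

Al < Si < Na < Be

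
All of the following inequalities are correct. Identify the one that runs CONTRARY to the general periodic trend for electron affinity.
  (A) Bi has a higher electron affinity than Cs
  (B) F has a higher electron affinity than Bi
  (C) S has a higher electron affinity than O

The general trend: electron affinity increases across a period and decreases down a group.
(A) Bi (period 6, group 15) vs Cs (period 6, group 1): the stated order agrees with the simple trend.
(B) F (period 2, group 17) vs Bi (period 6, group 15): the stated order agrees with the simple trend.
(C) S (period 3, group 16) vs O (period 2, group 16): the stated order contradicts the simple trend.
The exception is (C): the compact 2p subshell of O repels the added electron more than S's larger 3p does.

(C)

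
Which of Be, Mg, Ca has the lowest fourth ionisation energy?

Ca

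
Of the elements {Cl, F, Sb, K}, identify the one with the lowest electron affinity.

F is in period 2, group 17; Cl is in period 3, group 17; K is in period 4, group 1; Sb is in period 5, group 15.
Atoms with high Z_eff and room in the valence shell (especially the halogens) have the most exothermic electron affinities.
Here both period and group differ, so the two effects have to be weighed against each other.
Sb > K: period and group pull opposite ways; the across-period shift dominates (103 vs 48 kJ/mol).
F > Sb: both effects reinforce here, so F is clearly the higher of the two.
Cl > F: this pair runs against the simple trend — see the exception note.
Note the exception: Cl has a higher electron affinity than F, contrary to the simple trend — F's small 2p subshell makes the incoming electron feel strong e⁻–e⁻ repulsion, so Cl actually releases more energy on gaining an electron.
Approximate values (kJ/mol): F 328, Cl 349, K 48, Sb 103.
The lowest electron affinity among these belongs to K.

K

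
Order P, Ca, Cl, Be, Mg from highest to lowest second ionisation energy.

Cl > P > Be > Mg > Ca

Consider each +1 ion: P⁺ still has 4 valence electrons; Ca⁺ still has 1 valence electron; Cl⁺ still has 6 valence electrons; Be⁺ still has 1 valence electron; Mg⁺ still has 1 valence electron.
All are still removing valence electrons, so compare the +1 ions as you would atoms: IE_2 generally rises across a period (higher Z_eff) and falls down a group (larger shell), subject to the usual subshell exceptions.
Valence configurations: P⁺ [Ne]3s²3p², Ca⁺ [Ar]4s¹, Cl⁺ [Ne]3s²3p⁴, Be⁺ [He]2s¹, Mg⁺ [Ne]3s¹.
The numbers (kJ/mol): P 1907, Ca 1145, Cl 2298, Be 1757, Mg 1451.
Overall IE_2 order: Ca < Mg < Be < P < Cl.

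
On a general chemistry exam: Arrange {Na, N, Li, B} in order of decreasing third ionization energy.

IE_3 is the cost of taking one more electron from the +2 cation: Na²⁺ is already 1 electron into the core; N²⁺ still has 3 valence electrons; Li²⁺ is already 1 electron into the core; B²⁺ still has 1 valence electron.
Breaking into a closed-shell core is much more expensive than removing a leftover valence electron — Na and Li have the largest IE_3 here.
Valence configurations: N²⁺ [He]2s²2p¹, B²⁺ [He]2s¹.
Approximate IE_3 values (kJ/mol): Na 6910, N 4578, Li 11815, B 3660.
Putting it together, IE_3: B < N < Na < Li.

Li > Na > N > B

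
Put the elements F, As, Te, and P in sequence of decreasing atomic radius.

F is in period 2, group 17; P is in period 3, group 15; As is in period 4, group 15; Te is in period 5, group 16.
Across a period the added protons contract the valence shell; down a group each new principal shell makes the atom larger.
Neither a single period nor a single group — weigh both effects.
P > F: relative to F, both the across-period and down-group shifts push P's atomic radius up.
As > P: As sits below P in group 15, so the down-group effect alone puts As larger.
Te > As: the two effects oppose for this pair; the down-group effect wins (136 vs 121 pm).
Approximate values (pm): F 64, P 111, As 121, Te 136.
So from largest to smallest: Te > As > P > F.

Te > As > P > F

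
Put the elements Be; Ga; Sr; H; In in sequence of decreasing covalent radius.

H is in period 1, group 1; Be is in period 2, group 2; Ga is in period 4, group 13; Sr is in period 5, group 2; In is in period 5, group 13.
Moving right in a period, electrons are added to the same shell under a stronger nuclear pull, so atoms get smaller; moving down, a new shell is opened and atoms get larger.
Here both period and group differ, so the two effects have to be weighed against each other.
Be > H: the two effects oppose for this pair; the down-group effect wins (102 vs 32 pm).
Ga > Be: period and group pull opposite ways; the down-group shift dominates (124 vs 102 pm).
In > Ga: they share group 13; the group trend gives In the larger value.
Sr > In: Sr lies to the left of In in period 5, so the across-period effect alone puts Sr larger.
Approximate values (pm): H 32, Be 102, Ga 124, Sr 185, In 142.
So from largest to smallest: Sr > In > Ga > Be > H.

Sr > In > Ga > Be > H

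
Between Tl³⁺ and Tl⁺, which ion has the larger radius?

Tl⁺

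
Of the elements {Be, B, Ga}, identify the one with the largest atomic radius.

Ga

Be is in period 2, group 2; B is in period 2, group 13; Ga is in period 4, group 13.
Radius decreases left→right (rising Z_eff, same n) and increases top→bottom (higher n).
Here both period and group differ, so the two effects have to be weighed against each other.
Be > B: both are in period 2; the period trend gives Be the larger value.
Ga > Be: period and group pull opposite ways; the down-group shift dominates (124 vs 102 pm).
Tabulated atomic radius (pm): Be 102, B 85, Ga 124.
The largest atomic radius among these belongs to Ga.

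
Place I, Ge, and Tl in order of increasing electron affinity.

Ge is in period 4, group 14; I is in period 5, group 17; Tl is in period 6, group 13.
Adding an electron releases more energy for atoms nearer the top right (short of the noble gases).
These span different periods and groups, so the two trends combine.
Ge > Tl: both effects reinforce here, so Ge is clearly the higher of the two.
I > Ge: period and group pull opposite ways; the across-period shift dominates (295 vs 119 kJ/mol).
For reference (kJ/mol): Ge 119, I 295, Tl 19.
So from lowest to highest: Tl < Ge < I.

Tl, Ge, I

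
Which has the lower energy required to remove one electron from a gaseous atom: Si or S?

Si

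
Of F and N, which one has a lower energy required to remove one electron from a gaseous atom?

N

N is in period 2, group 15; F is in period 2, group 17.
Across a period the outer electron is held more tightly (higher IE₁); down a group it sits in a higher shell, more shielded, and comes off more easily.
All lie in period 2, so first ionization energy increases left to right.
So N has the lower energy required to remove one electron from a gaseous atom (N < F).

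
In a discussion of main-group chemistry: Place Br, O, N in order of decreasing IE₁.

N, O, Br

Removing the outermost electron gets harder across a period and easier down a group.
Neither a single period nor a single group — weigh both effects.
O > Br: the two effects oppose for this pair; the down-group effect wins (1314 vs 1140 kJ/mol).
N > O: this pair runs against the simple trend — see the exception note.
Note the exception: N has a higher first ionization energy than O, contrary to the simple trend — pairing an electron in O's 2p⁴ costs repulsion energy, so O ionizes more easily than half-filled N (2p³).
Tabulated first ionization energy (kJ/mol): N 1402, O 1314, Br 1140.
So from highest to lowest: N > O > Br.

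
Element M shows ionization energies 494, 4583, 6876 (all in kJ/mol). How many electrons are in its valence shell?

1

Look for the largest jump between consecutive ionization energies: IE2/IE1 ≈ 9.3, far larger than any earlier ratio.
That jump marks the point where a core electron is being removed. So the atom has 1 valence electron.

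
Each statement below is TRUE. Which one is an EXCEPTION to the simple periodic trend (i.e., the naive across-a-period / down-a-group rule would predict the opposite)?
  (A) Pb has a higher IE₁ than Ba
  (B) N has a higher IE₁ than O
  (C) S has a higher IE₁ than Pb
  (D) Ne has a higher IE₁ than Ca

The general trend: IE₁ increases across a period and decreases down a group.
(A) Pb (period 6, group 14) vs Ba (period 6, group 2): the stated order agrees with the simple trend.
(B) N (period 2, group 15) vs O (period 2, group 16): the stated order contradicts the simple trend.
(C) S (period 3, group 16) vs Pb (period 6, group 14): the stated order agrees with the simple trend.
(D) Ne (period 2, group 18) vs Ca (period 4, group 2): the stated order agrees with the simple trend.
The exception is (B): pairing an electron in O's 2p⁴ costs repulsion energy, so O ionizes more easily than half-filled N (2p³).

(B)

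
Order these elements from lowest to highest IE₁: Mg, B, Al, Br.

B is in period 2, group 13; Mg is in period 3, group 2; Al is in period 3, group 13; Br is in period 4, group 17.
IE₁ increases left→right with effective nuclear charge and decreases top→bottom as the valence shell moves farther out.
Neither a single period nor a single group — weigh both effects.
Mg > Al: this pair runs against the simple trend — see the exception note.
B > Mg: both effects reinforce here, so B is clearly the higher of the two.
Br > B: the two effects oppose for this pair; the across-period effect wins (1140 vs 801 kJ/mol).
Note the exception: Mg has a higher first ionization energy than Al, contrary to the simple trend — Al's single 3p electron is easier to remove than one from Mg's filled 3s².
For reference (kJ/mol): B 801, Mg 738, Al 578, Br 1140.
So from lowest to highest: Al < Mg < B < Br.

Al < Mg < B < Br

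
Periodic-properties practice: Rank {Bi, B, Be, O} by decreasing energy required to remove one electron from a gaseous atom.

O > Be > B > Bi

First ionization energy rises across a period (greater Z_eff holds electrons more tightly) and falls down a group (valence electrons are farther from the nucleus).
Here both period and group differ, so the two effects have to be weighed against each other.
B > Bi: the two effects oppose for this pair; the down-group effect wins (801 vs 703 kJ/mol).
Be > B: this pair runs against the simple trend — see the exception note.
O > Be: O lies to the right of Be in period 2, so the across-period effect alone puts O higher.
Note the exception: Be has a higher first ionization energy than B, contrary to the simple trend — removing B's lone 2p electron is easier than breaking Be's filled 2s².
Approximate values (kJ/mol): Be 900, B 801, O 1314, Bi 703.
So from highest to lowest: O > Be > B > Bi.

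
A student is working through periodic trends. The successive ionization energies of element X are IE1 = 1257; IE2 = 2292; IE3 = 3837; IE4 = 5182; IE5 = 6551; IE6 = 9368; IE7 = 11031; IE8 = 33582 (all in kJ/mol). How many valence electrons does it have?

7

Look for the largest jump between consecutive ionization energies: IE8/IE7 ≈ 3.0, far larger than any earlier ratio.
That jump marks the point where a core electron is being removed. So the atom has 7 valence electrons.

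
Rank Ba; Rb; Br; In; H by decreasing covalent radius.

Rb > Ba > In > Br > H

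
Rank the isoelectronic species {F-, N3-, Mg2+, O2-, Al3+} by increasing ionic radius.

All of these have 10 electrons, so size is governed by nuclear charge alone: the more protons, the stronger the pull on the same electron cloud, and the smaller the ion.
Nuclear charges: Al3+ (Z=13), Mg2+ (Z=12), F- (Z=9), O2- (Z=8), N3- (Z=7).
Smallest to largest: Al3+ < Mg2+ < F- < O2- < N3-.

Al3+, Mg2+, F-, O2-, N3-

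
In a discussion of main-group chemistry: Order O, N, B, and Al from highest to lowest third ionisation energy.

O > N > B > Al

IE_3 is the cost of taking one more electron from the +2 cation: O²⁺ still has 4 valence electrons; N²⁺ still has 3 valence electrons; B²⁺ still has 1 valence electron; Al²⁺ still has 1 valence electron.
All are still removing valence electrons, so compare the +2 ions as you would atoms: IE_3 generally rises across a period (higher Z_eff) and falls down a group (larger shell), subject to the usual subshell exceptions.
Valence configurations: O²⁺ [He]2s²2p², N²⁺ [He]2s²2p¹, B²⁺ [He]2s¹, Al²⁺ [Ne]3s¹.
The numbers (kJ/mol): O 5300, N 4578, B 3660, Al 2745.
Putting it together, IE_3: Al < B < N < O.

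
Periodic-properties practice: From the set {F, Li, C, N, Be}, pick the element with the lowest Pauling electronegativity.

Li

Electronegativity increases across a period and decreases down a group, tracking effective nuclear charge and atomic size.
All lie in period 2, so electronegativity increases left to right.
The lowest Pauling electronegativity among these belongs to Li.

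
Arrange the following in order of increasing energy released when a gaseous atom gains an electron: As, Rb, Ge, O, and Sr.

EA tends to increase across a period and decrease down a group, though the pattern is less regular than for IE or radius.
These span different periods and groups, so the two trends combine.
Rb > Sr: this pair runs against the simple trend — see the exception note.
As > Rb: both effects reinforce here, so As is clearly the higher of the two.
Ge > As: this pair runs against the simple trend — see the exception note.
O > Ge: relative to Ge, both the across-period and down-group shifts push O's electron affinity up.
Note the exception: Rb has a higher electron affinity than Sr, contrary to the simple trend — adding an electron to Sr (ns²) has to open a new, higher-energy np subshell, which is unfavourable.
Note the exception: Ge has a higher electron affinity than As, contrary to the simple trend — adding an electron to As's half-filled 4p³ is unfavourable, so Ge (4p²) has the more exothermic EA.
Tabulated electron affinity (kJ/mol): O 141, Ge 119, As 78, Rb 47, Sr 5.
So from lowest to highest: Sr < Rb < As < Ge < O.

Sr, Rb, As, Ge, O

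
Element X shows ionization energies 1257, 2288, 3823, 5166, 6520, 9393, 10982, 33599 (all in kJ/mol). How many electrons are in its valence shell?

Look for the largest jump between consecutive ionization energies: IE8/IE7 ≈ 3.1, far larger than any earlier ratio.
That jump marks the point where a core electron is being removed. So the atom has 7 valence electrons.

7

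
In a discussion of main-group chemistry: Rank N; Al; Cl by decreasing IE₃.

N, Cl, Al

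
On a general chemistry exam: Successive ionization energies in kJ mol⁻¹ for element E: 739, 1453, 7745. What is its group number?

Look for the largest jump between consecutive ionization energies: IE3/IE2 ≈ 5.3, far larger than any earlier ratio.
That jump marks the point where a core electron is being removed. So the atom has 2 valence electrons.
A main-group element with 2 valence electrons is in group 2.

Group 2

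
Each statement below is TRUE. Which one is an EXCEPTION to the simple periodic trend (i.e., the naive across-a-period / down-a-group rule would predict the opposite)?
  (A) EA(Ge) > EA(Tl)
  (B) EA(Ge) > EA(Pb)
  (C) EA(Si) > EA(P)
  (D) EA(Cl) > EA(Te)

The general trend: electron affinity increases across a period and decreases down a group.
(A) Ge (period 4, group 14) vs Tl (period 6, group 13): the stated order agrees with the simple trend.
(B) Ge (period 4, group 14) vs Pb (period 6, group 14): the stated order agrees with the simple trend.
(C) Si (period 3, group 14) vs P (period 3, group 15): the stated order contradicts the simple trend.
(D) Cl (period 3, group 17) vs Te (period 5, group 16): the stated order agrees with the simple trend.
The exception is (C): adding an electron to P's half-filled 3p³ is unfavourable, so Si (3p²) has the more exothermic EA.

(C)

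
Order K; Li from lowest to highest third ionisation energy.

K, Li

Consider each +2 ion: K²⁺ is already 1 electron into the core; Li²⁺ is already 1 electron into the core.
All of these are removing an electron from a noble-gas core or deeper; the smaller core (lower principal quantum number) is held far more tightly, and within a period the higher nuclear charge binds the same core more tightly.
The numbers (kJ/mol): K 4420, Li 11815.
Putting it together, IE_3: K < Li.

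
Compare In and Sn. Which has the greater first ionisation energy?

In is in period 5, group 13; Sn is in period 5, group 14.
First ionization energy rises across a period (greater Z_eff holds electrons more tightly) and falls down a group (valence electrons are farther from the nucleus).
All lie in period 5, so first ionization energy increases left to right.
So Sn has the greater first ionisation energy (Sn > In).

Sn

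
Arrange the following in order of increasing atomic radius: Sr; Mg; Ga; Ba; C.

C < Ga < Mg < Sr < Ba

C is in period 2, group 14; Mg is in period 3, group 2; Ga is in period 4, group 13; Sr is in period 5, group 2; Ba is in period 6, group 2.
Across a period the added protons contract the valence shell; down a group each new principal shell makes the atom larger.
Neither a single period nor a single group — weigh both effects.
Ga > C: both effects reinforce here, so Ga is clearly the larger of the two.
Mg > Ga: the two effects oppose for this pair; the across-period effect wins (139 vs 124 pm).
Sr > Mg: they share group 2; the group trend gives Sr the larger value.
Ba > Sr: Ba sits below Sr in group 2, so the down-group effect alone puts Ba larger.
Approximate values (pm): C 75, Mg 139, Ga 124, Sr 185, Ba 196.
So from smallest to largest: C < Ga < Mg < Sr < Ba.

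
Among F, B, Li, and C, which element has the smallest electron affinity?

B

Atoms with high Z_eff and room in the valence shell (especially the halogens) have the most exothermic electron affinities.
All lie in period 2; the across-period trend (electron affinity increases left to right) applies, with the exception below.
Note the exception: Li has a higher electron affinity than B, contrary to the simple trend — B's ns²np¹ configuration gives only a small electron affinity — the sparsely filled np subshell binds an added electron weakly.
For reference (kJ/mol): Li 60, B 27, C 122, F 328.
The smallest electron affinity among these belongs to B.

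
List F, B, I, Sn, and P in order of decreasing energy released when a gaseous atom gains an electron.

B is in period 2, group 13; F is in period 2, group 17; P is in period 3, group 15; Sn is in period 5, group 14; I is in period 5, group 17.
Atoms with high Z_eff and room in the valence shell (especially the halogens) have the most exothermic electron affinities.
Here both period and group differ, so the two effects have to be weighed against each other.
P > B: the two effects oppose for this pair; the across-period effect wins (72 vs 27 kJ/mol).
Sn > P: this pair runs against the simple trend — see the exception note.
I > Sn: both are in period 5; the period trend gives I the larger value.
F > I: F sits above I in group 17, so the down-group effect alone puts F higher.
Note the exception: Sn has a higher electron affinity than P, contrary to the simple trend — adding an electron to P's half-filled np³ subshell costs electron-pairing energy.
Approximate values (kJ/mol): B 27, F 328, P 72, Sn 107, I 295.
So from highest to lowest: F > I > Sn > P > B.

F > I > Sn > P > B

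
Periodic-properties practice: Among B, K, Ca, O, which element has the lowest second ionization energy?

After 1 electron has been removed, what remains? B⁺ still has 2 valence electrons; K⁺ is the bare [Ar] core; Ca⁺ still has 1 valence electron; O⁺ still has 5 valence electrons.
Usually core removal costs more than valence removal, but here the competition is close: a tightly held n=2 valence electron can cost more to remove than an n=3 core electron, so the actual values have to decide it.
Valence configurations: B⁺ [He]2s², Ca⁺ [Ar]4s¹, O⁺ [He]2s²2p³.
The numbers (kJ/mol): B 2427, K 3052, Ca 1145, O 3388.
Overall IE_2 order: Ca < B < K < O.

Ca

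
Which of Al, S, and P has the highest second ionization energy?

IE_2 is the cost of taking one more electron from the +1 cation: Al⁺ still has 2 valence electrons; S⁺ still has 5 valence electrons; P⁺ still has 4 valence electrons.
All are still removing valence electrons, so compare the +1 ions as you would atoms: IE_2 generally rises across a period (higher Z_eff) and falls down a group (larger shell), subject to the usual subshell exceptions.
Valence configurations: Al⁺ [Ne]3s², S⁺ [Ne]3s²3p³, P⁺ [Ne]3s²3p².
Approximate IE_2 values (kJ/mol): Al 1817, S 2252, P 1907.
So the second ionization energies run Al < P < S.

S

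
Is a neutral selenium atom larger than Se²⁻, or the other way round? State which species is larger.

Forming Se²⁻ adds 2 electrons to Se. More electron–electron repulsion in the same shell, with unchanged nuclear charge, lets the cloud expand.
An anion is larger than its parent atom: Se²⁻ > Se.

Se²⁻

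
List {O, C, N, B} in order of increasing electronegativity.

B < C < N < O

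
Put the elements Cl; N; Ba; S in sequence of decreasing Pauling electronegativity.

Cl > N > S > Ba

N is in period 2, group 15; S is in period 3, group 16; Cl is in period 3, group 17; Ba is in period 6, group 2.
Electronegativity increases across a period and decreases down a group, tracking effective nuclear charge and atomic size.
Here both period and group differ, so the two effects have to be weighed against each other.
S > Ba: both effects reinforce here, so S is clearly the higher of the two.
N > S: period and group pull opposite ways; the down-group shift dominates (3.04 vs 2.58).
Cl > N: the two effects oppose for this pair; the across-period effect wins (3.16 vs 3.04).
Tabulated electronegativity (Pauling): N 3.04, S 2.58, Cl 3.16, Ba 0.89.
So from highest to lowest: Cl > N > S > Ba.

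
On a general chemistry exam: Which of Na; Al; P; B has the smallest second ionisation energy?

The second ionization energy removes an electron from the +1 ion. For each element: Na⁺ is the bare [Ne] core; Al⁺ still has 2 valence electrons; P⁺ still has 4 valence electrons; B⁺ still has 2 valence electrons.
Core electrons are held far more tightly than valence electrons, so Na tops the IE_2 order.
Valence configurations: Al⁺ [Ne]3s², P⁺ [Ne]3s²3p², B⁺ [He]2s².
The numbers (kJ/mol): Na 4562, Al 1817, P 1907, B 2427.
Hence IE_2: Al < P < B < Na.

Al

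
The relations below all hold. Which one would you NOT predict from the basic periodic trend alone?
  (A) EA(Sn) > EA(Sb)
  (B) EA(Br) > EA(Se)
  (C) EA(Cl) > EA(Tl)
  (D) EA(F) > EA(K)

The general trend: electron affinity increases across a period and decreases down a group.
(A) Sn (period 5, group 14) vs Sb (period 5, group 15): the stated order contradicts the simple trend.
(B) Br (period 4, group 17) vs Se (period 4, group 16): the stated order agrees with the simple trend.
(C) Cl (period 3, group 17) vs Tl (period 6, group 13): the stated order agrees with the simple trend.
(D) F (period 2, group 17) vs K (period 4, group 1): the stated order agrees with the simple trend.
The exception is (A): adding an electron to Sb's half-filled 5p³ is unfavourable, so Sn has the more exothermic EA.

(A)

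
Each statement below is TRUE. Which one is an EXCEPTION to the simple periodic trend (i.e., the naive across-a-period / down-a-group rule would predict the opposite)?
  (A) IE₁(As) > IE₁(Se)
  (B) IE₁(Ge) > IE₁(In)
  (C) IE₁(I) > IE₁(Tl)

The general trend: first ionization energy increases across a period and decreases down a group.
(A) As (period 4, group 15) vs Se (period 4, group 16): the stated order contradicts the simple trend.
(B) Ge (period 4, group 14) vs In (period 5, group 13): the stated order agrees with the simple trend.
(C) I (period 5, group 17) vs Tl (period 6, group 13): the stated order agrees with the simple trend.
The exception is (A): Se (4p⁴) ionizes more easily than half-filled As (4p³).

(A)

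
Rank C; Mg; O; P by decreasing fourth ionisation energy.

Mg > O > C > P

The fourth ionization energy removes an electron from the +3 ion. For each element: C³⁺ still has 1 valence electron; Mg³⁺ is already 1 electron into the core; O³⁺ still has 3 valence electrons; P³⁺ still has 2 valence electrons.
Core electrons are held far more tightly than valence electrons, so Mg tops the IE_4 order.
Valence configurations: C³⁺ [He]2s¹, O³⁺ [He]2s²2p¹, P³⁺ [Ne]3s².
Approximate IE_4 values (kJ/mol): C 6223, Mg 10543, O 7469, P 4964.
Hence IE_4: P < C < O < Mg.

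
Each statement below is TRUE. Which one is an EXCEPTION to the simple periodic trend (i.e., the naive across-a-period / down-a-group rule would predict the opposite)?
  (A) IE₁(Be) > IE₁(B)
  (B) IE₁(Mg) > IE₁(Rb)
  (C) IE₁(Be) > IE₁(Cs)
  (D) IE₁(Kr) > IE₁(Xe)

The general trend: first ionisation energy increases across a period and decreases down a group.
(A) Be (period 2, group 2) vs B (period 2, group 13): the stated order contradicts the simple trend.
(B) Mg (period 3, group 2) vs Rb (period 5, group 1): the stated order agrees with the simple trend.
(C) Be (period 2, group 2) vs Cs (period 6, group 1): the stated order agrees with the simple trend.
(D) Kr (period 4, group 18) vs Xe (period 5, group 18): the stated order agrees with the simple trend.
The exception is (A): removing B's lone 2p electron is easier than breaking Be's filled 2s².

(A)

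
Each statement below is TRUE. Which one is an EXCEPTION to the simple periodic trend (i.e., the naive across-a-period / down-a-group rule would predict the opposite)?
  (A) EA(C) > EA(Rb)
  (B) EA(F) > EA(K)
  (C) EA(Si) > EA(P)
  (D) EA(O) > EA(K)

The general trend: electron affinity increases across a period and decreases down a group.
(A) C (period 2, group 14) vs Rb (period 5, group 1): the stated order agrees with the simple trend.
(B) F (period 2, group 17) vs K (period 4, group 1): the stated order agrees with the simple trend.
(C) Si (period 3, group 14) vs P (period 3, group 15): the stated order contradicts the simple trend.
(D) O (period 2, group 16) vs K (period 4, group 1): the stated order agrees with the simple trend.
The exception is (C): adding an electron to P's half-filled 3p³ is unfavourable, so Si (3p²) has the more exothermic EA.

(C)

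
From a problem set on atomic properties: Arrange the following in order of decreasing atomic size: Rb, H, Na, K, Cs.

Cs > Rb > K > Na > H

H is in period 1, group 1; Na is in period 3, group 1; K is in period 4, group 1; Rb is in period 5, group 1; Cs is in period 6, group 1.
Radius decreases left→right (rising Z_eff, same n) and increases top→bottom (higher n).
All are in group 1, so atomic radius increases down the group.
So from largest to smallest: Cs > Rb > K > Na > H.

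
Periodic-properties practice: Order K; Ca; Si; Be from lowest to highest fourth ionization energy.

Si < K < Ca < Be

IE_4 is the cost of taking one more electron from the +3 cation: K³⁺ is already 2 electrons into the core; Ca³⁺ is already 1 electron into the core; Si³⁺ still has 1 valence electron; Be³⁺ is already 1 electron into the core.
Pulling an electron out of a noble-gas core costs far more than removing a remaining valence electron, so K, Ca and Be sit at the high end of IE_4.
Approximate IE_4 values (kJ/mol): K 5877, Ca 6491, Si 4356, Be 21007.
Overall IE_4 order: Si < K < Ca < Be.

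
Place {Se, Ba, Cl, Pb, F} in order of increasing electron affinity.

Ba < Pb < Se < F < Cl

F is in period 2, group 17; Cl is in period 3, group 17; Se is in period 4, group 16; Ba is in period 6, group 2; Pb is in period 6, group 14.
EA tends to increase across a period and decrease down a group, though the pattern is less regular than for IE or radius.
Here both period and group differ, so the two effects have to be weighed against each other.
Pb > Ba: Pb lies to the right of Ba in period 6, so the across-period effect alone puts Pb higher.
Se > Pb: both effects reinforce here, so Se is clearly the higher of the two.
F > Se: both effects reinforce here, so F is clearly the higher of the two.
Cl > F: this pair runs against the simple trend — see the exception note.
Note the exception: Cl has a higher electron affinity than F, contrary to the simple trend — F's small 2p subshell makes the incoming electron feel strong e⁻–e⁻ repulsion, so Cl actually releases more energy on gaining an electron.
Tabulated electron affinity (kJ/mol): F 328, Cl 349, Se 195, Ba 14, Pb 35.
So from lowest to highest: Ba < Pb < Se < F < Cl.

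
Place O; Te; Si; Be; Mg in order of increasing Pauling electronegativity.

Mg < Be < Si < Te < O

EN rises left→right (higher Z_eff, smaller atoms) and falls top→bottom (larger, more shielded atoms).
Here both period and group differ, so the two effects have to be weighed against each other.
Be > Mg: Be sits above Mg in group 2, so the down-group effect alone puts Be higher.
Si > Be: the two effects oppose for this pair; the across-period effect wins (1.90 vs 1.57).
Te > Si: the two effects oppose for this pair; the across-period effect wins (2.10 vs 1.90).
O > Te: O sits above Te in group 16, so the down-group effect alone puts O higher.
Tabulated electronegativity (Pauling): Be 1.57, O 3.44, Mg 1.31, Si 1.90, Te 2.10.
So from lowest to highest: Mg < Be < Si < Te < O.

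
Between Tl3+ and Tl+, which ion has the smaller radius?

Tl3+

Both ions have Z = 81 protons, but Tl3+ has lost more electrons, so its remaining electrons feel a larger effective nuclear charge per electron and are pulled in more tightly.
Higher positive charge → smaller ion, so Tl+ > Tl3+.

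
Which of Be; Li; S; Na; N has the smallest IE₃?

The third ionization energy removes an electron from the +2 ion. For each element: Be²⁺ is the bare [He] core; Li²⁺ is already 1 electron into the core; S²⁺ still has 4 valence electrons; Na²⁺ is already 1 electron into the core; N²⁺ still has 3 valence electrons.
Core electrons are held far more tightly than valence electrons, so Na, Li and Be top the IE_3 order.
Valence configurations: S²⁺ [Ne]3s²3p², N²⁺ [He]2s²2p¹.
Tabulated IE_3 (kJ/mol): Be 14849, Li 11815, S 3357, Na 6910, N 4578.
Hence IE_3: S < N < Na < Li < Be.

S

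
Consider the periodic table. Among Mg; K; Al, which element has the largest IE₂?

K

IE_2 is the cost of taking one more electron from the +1 cation: Mg⁺ still has 1 valence electron; K⁺ is the bare [Ar] core; Al⁺ still has 2 valence electrons.
Breaking into a closed-shell core is much more expensive than removing a leftover valence electron — K has the largest IE_2 here.
Valence configurations: Mg⁺ [Ne]3s¹, Al⁺ [Ne]3s².
Approximate IE_2 values (kJ/mol): Mg 1451, K 3052, Al 1817.
Overall IE_2 order: Mg < Al < K.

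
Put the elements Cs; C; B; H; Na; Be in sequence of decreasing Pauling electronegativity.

C > H > B > Be > Na > Cs

H is in period 1, group 1; Be is in period 2, group 2; B is in period 2, group 13; C is in period 2, group 14; Na is in period 3, group 1; Cs is in period 6, group 1.
EN rises left→right (higher Z_eff, smaller atoms) and falls top→bottom (larger, more shielded atoms).
Here both period and group differ, so the two effects have to be weighed against each other.
Na > Cs: Na sits above Cs in group 1, so the down-group effect alone puts Na higher.
Be > Na: relative to Na, both the across-period and down-group shifts push Be's electronegativity up.
B > Be: both are in period 2; the period trend gives B the larger value.
H > B: the two effects oppose for this pair; the down-group effect wins (2.20 vs 2.04).
C > H: the two effects oppose for this pair; the across-period effect wins (2.55 vs 2.20).
Approximate values (Pauling): H 2.20, Be 1.57, B 2.04, C 2.55, Na 0.93, Cs 0.79.
So from highest to lowest: C > H > B > Be > Na > Cs.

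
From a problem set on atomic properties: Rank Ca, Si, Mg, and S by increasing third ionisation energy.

Consider each +2 ion: Ca²⁺ is the bare [Ar] core; Si²⁺ still has 2 valence electrons; Mg²⁺ is the bare [Ne] core; S²⁺ still has 4 valence electrons.
Breaking into a closed-shell core is much more expensive than removing a leftover valence electron — Ca and Mg have the largest IE_3 here.
Valence configurations: Si²⁺ [Ne]3s², S²⁺ [Ne]3s²3p².
The numbers (kJ/mol): Ca 4912, Si 3232, Mg 7733, S 3357.
Hence IE_3: Si < S < Ca < Mg.

Si, S, Ca, Mg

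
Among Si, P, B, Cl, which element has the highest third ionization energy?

Cl

The third ionization energy removes an electron from the +2 ion. For each element: Si²⁺ still has 2 valence electrons; P²⁺ still has 3 valence electrons; B²⁺ still has 1 valence electron; Cl²⁺ still has 5 valence electrons.
All are still removing valence electrons, so compare the +2 ions as you would atoms: IE_3 generally rises across a period (higher Z_eff) and falls down a group (larger shell), subject to the usual subshell exceptions.
Valence configurations: Si²⁺ [Ne]3s², P²⁺ [Ne]3s²3p¹, B²⁺ [He]2s¹, Cl²⁺ [Ne]3s²3p³.
P²⁺ loses a lone 3p electron whereas Si²⁺ must break into a filled 3s² pair, so IE_3(Si) > IE_3(P) even though P has the higher nuclear charge.
Approximate IE_3 values (kJ/mol): Si 3232, P 2914, B 3660, Cl 3822.
Putting it together, IE_3: P < Si < B < Cl.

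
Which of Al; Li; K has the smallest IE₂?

Al

IE_2 is the cost of taking one more electron from the +1 cation: Al⁺ still has 2 valence electrons; Li⁺ is the bare [He] core; K⁺ is the bare [Ar] core.
Breaking into a closed-shell core is much more expensive than removing a leftover valence electron — K and Li have the largest IE_2 here.
Approximate IE_2 values (kJ/mol): Al 1817, Li 7298, K 3052.
So the second ionization energies run Al < K < Li.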